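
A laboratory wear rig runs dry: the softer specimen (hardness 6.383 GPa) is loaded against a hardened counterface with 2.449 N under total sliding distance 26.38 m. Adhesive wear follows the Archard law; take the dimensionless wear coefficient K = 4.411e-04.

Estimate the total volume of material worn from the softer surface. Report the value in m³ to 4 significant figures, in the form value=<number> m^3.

value=4.465e-12 m^3

The algebra carries full float precision — the intermediates appear rounded — a lone final rounding: four significant digits.
Convert: Hardness H = 6.383 GPa = 6.383e+09 Pa.
As SI base values: W = 2.449 N, H = 6.383e+09 Pa, K = 4.411e-04.
Apply Archard: V = K·W·L/H = 4.411e-04 · 2.449 · 26.38 / 6.383e+09 = 4.465e-12 m³.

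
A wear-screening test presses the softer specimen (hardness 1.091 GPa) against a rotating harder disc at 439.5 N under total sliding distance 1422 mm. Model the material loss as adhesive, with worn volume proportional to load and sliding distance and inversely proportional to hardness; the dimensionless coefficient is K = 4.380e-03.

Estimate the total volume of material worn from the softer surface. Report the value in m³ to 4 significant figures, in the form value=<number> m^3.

value=2.509e-09 m^3

Shown intermediates are rounded. All working math keeps full precision — one final rounding: four significant digits.
Convert: The distance L = 1422 mm = 1.422 m.
Convert: Hardness H = 1.091 GPa = 1.091e+09 Pa.
Working in SI base units: W = 439.5 N, H = 1.091e+09 Pa, K = 4.380e-03.
Apply Archard: V = K·W·L/H = 4.380e-03 · 439.5 · 1.422 / 1.091e+09 = 2.509e-09 m³.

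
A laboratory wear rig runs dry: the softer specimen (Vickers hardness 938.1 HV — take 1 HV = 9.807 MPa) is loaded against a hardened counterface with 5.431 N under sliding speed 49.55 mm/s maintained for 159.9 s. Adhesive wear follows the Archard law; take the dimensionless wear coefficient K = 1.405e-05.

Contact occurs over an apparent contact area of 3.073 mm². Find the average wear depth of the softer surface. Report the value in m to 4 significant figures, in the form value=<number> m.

Intermediates are displayed rounded; each operation runs at full float precision, and rounded once at the end, at four significant digits.
Sliding speed v = 49.55 mm/s = 0.04955 m/s. Total distance L = v·t = 0.04955 m/s × 159.9 s = 7.923 m.
Hardness H = 938.1 HV × 9.807 MPa/HV = 9200 MPa = 9.200e+09 Pa.
Contact area A = 3.073 mm² = 3.073e-06 m².
Working in SI base units: W = 5.431 N, H = 9.200e+09 Pa, K = 1.405e-05.
Wear volume V = K·W·L/H = 1.405e-05 · 5.431 · 7.923 / 9.200e+09 = 6.571e-14 m³.
Wear depth h = V/A = 6.571e-14 / 3.073e-06 = 2.138e-08 m.

value=2.138e-08 m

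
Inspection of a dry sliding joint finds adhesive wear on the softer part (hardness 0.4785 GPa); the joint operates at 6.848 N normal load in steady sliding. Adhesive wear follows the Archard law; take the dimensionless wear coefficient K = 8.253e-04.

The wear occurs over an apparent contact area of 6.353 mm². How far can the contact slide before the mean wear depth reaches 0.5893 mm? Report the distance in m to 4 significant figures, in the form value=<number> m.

The algebra carries full precision. Intermediates are printed rounded — a single final rounding, at 4 significant digits.
Hardness H = 0.4785 GPa = 4.785e+08 Pa.
Contact area A = 6.353 mm² = 6.353e-06 m².
Depth limit h_lim = 0.5893 mm = 5.893e-04 m.
In SI base units: W = 6.848 N, H = 4.785e+08 Pa, K = 8.253e-04.
Allowed volume V_lim = h_lim·A = 5.893e-04 · 6.353e-06 = 3.744e-09 m³.
Sliding life L = V_lim·H/(K·W) = 3.744e-09 · 4.785e+08 / (8.253e-04 · 6.848) = 317.0 m.

value=317.0 m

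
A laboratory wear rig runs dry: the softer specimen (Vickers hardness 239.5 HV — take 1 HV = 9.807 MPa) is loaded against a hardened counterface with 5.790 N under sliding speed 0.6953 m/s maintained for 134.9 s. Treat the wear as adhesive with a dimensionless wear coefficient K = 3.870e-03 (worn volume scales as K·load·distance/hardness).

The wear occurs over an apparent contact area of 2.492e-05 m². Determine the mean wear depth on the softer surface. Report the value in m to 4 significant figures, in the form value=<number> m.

value=3.591e-05 m

All arithmetic keeps full precision; intermediates appear rounded, and one final rounding: 4 significant digits.
Distance covered L = v·t = 0.6953 m/s × 134.9 s = 93.80 m.
Hardness H = 239.5 HV × 9.807 MPa/HV = 2349 MPa = 2.349e+09 Pa.
Collected in SI base units: W = 5.790 N, H = 2.349e+09 Pa, K = 3.870e-03.
Apply Archard: V = K·W·L/H = 3.870e-03 · 5.790 · 93.80 / 2.349e+09 = 8.948e-10 m³.
Average depth h = V/A = 8.948e-10 / 2.492e-05 = 3.591e-05 m.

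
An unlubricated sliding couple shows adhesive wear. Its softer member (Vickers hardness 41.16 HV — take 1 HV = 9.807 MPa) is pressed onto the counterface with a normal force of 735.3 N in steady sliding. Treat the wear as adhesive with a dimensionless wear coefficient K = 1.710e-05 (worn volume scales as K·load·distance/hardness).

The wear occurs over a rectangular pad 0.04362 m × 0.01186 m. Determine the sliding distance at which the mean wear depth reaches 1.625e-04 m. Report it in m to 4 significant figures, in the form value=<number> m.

value=2699 m

Shown intermediates are rounded. Every step holds exact precision; rounded just once, at four significant figures.
Convert: Hardness H = 41.16 HV × 9.807 MPa/HV = 403.7 MPa = 4.037e+08 Pa.
Convert: Contact area A = 0.04362 m × 0.01186 m = 5.173e-04 m².
Working in SI base units: W = 735.3 N, H = 4.037e+08 Pa, K = 1.710e-05.
Limit volume V_lim = h_lim·A = 1.625e-04 · 5.173e-04 = 8.407e-08 m³.
Inverting, life L = V_lim·H/(K·W) = 8.407e-08 · 4.037e+08 / (1.710e-05 · 735.3) = 2699 m.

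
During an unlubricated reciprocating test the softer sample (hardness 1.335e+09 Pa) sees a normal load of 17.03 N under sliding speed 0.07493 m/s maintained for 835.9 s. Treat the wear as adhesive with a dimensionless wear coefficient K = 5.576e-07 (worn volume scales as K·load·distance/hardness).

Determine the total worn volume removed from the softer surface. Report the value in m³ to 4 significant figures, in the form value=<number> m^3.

Shown intermediates are rounded, and the algebra maintains full precision — a single final rounding: four significant figures.
Path length L = v·t = 0.07493 m/s × 835.9 s = 62.63 m.
Collected in SI base units: W = 17.03 N, H = 1.335e+09 Pa, K = 5.576e-07.
Volume removed: V = K·W·L/H = 5.576e-07 · 17.03 · 62.63 / 1.335e+09 = 4.455e-13 m³.

value=4.455e-13 m^3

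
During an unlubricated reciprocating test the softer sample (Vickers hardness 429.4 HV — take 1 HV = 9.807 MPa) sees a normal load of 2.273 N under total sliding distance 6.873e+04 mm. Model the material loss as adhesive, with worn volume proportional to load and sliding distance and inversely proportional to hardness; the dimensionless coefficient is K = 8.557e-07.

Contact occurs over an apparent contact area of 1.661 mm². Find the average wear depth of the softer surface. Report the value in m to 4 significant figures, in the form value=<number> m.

value=1.911e-08 m

The algebra carries full float precision, and intermediate values are printed rounded — a single final rounding, at four significant figures.
The distance L = 6.873e+04 mm = 68.73 m.
Hardness H = 429.4 HV × 9.807 MPa/HV = 4211 MPa = 4.211e+09 Pa.
Contact area A = 1.661 mm² = 1.661e-06 m².
SI base units throughout: W = 2.273 N, H = 4.211e+09 Pa, K = 8.557e-07.
Archard relation: V = K·W·L/H = 8.557e-07 · 2.273 · 68.73 / 4.211e+09 = 3.174e-14 m³.
Depth h = V/A = 3.174e-14 / 1.661e-06 = 1.911e-08 m.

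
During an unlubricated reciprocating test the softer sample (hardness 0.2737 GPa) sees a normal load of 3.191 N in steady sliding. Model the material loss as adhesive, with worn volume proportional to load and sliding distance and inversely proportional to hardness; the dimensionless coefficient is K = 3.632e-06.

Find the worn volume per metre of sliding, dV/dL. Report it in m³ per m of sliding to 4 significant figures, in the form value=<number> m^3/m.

Displayed values are rounded — the algebra runs at full precision; rounded just once: four significant digits.
Hardness H = 0.2737 GPa = 2.737e+08 Pa.
Working in SI base units: W = 3.191 N, H = 2.737e+08 Pa, K = 3.632e-06.
Wear rate dV/dL = K·W/H (no L dependence): 3.632e-06 · 3.191 / 2.737e+08 = 4.234e-14 m³/m.

value=4.234e-14 m^3/m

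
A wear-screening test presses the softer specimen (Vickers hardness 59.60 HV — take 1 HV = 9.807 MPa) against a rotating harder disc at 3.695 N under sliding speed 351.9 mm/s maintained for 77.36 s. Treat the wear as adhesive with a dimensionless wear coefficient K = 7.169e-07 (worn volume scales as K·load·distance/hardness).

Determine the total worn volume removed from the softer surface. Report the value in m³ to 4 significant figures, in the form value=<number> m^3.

value=1.234e-13 m^3

The computation holds full float precision; intermediates are printed rounded; a single final rounding, at 4 significant figures.
Convert: Sliding speed v = 351.9 mm/s = 0.3519 m/s. Distance covered L = v·t = 0.3519 m/s × 77.36 s = 27.22 m.
Convert: Hardness H = 59.60 HV × 9.807 MPa/HV = 584.5 MPa = 5.845e+08 Pa.
Working in SI base units: W = 3.695 N, H = 5.845e+08 Pa, K = 7.169e-07.
Worn volume V = K·W·L/H = 7.169e-07 · 3.695 · 27.22 / 5.845e+08 = 1.234e-13 m³.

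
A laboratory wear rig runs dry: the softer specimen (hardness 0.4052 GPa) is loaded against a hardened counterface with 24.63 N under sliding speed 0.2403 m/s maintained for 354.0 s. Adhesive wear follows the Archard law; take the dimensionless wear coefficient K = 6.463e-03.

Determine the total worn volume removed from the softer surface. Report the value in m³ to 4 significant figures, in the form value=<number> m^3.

Intermediates are displayed rounded, and the computation holds full float precision, and a lone final rounding: 4 significant figures.
The distance L = v·t = 0.2403 m/s × 354.0 s = 85.07 m.
Hardness H = 0.4052 GPa = 4.052e+08 Pa.
As SI base values: W = 24.63 N, H = 4.052e+08 Pa, K = 6.463e-03.
Volume removed: V = K·W·L/H = 6.463e-03 · 24.63 · 85.07 / 4.052e+08 = 3.342e-08 m³.

value=3.342e-08 m^3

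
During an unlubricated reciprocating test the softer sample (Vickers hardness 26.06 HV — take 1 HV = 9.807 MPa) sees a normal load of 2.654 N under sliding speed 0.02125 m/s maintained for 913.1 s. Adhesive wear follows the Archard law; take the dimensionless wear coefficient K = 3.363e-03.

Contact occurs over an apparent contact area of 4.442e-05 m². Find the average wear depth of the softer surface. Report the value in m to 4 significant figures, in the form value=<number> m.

value=1.526e-05 m

All arithmetic keeps exact precision — the intermediates are displayed rounded. Rounded just once, at 4 significant digits.
Path length L = v·t = 0.02125 m/s × 913.1 s = 19.40 m.
Hardness H = 26.06 HV × 9.807 MPa/HV = 255.6 MPa = 2.556e+08 Pa.
Expressed in SI base units: W = 2.654 N, H = 2.556e+08 Pa, K = 3.363e-03.
By Archard's law, V = K·W·L/H = 3.363e-03 · 2.654 · 19.40 / 2.556e+08 = 6.776e-10 m³.
Average depth h = V/A = 6.776e-10 / 4.442e-05 = 1.526e-05 m.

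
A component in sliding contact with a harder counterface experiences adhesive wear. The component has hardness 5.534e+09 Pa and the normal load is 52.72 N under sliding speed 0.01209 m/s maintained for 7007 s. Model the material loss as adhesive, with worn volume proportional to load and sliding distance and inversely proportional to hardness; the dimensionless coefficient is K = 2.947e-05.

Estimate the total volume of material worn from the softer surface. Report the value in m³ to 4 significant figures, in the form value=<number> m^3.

value=2.378e-11 m^3

Intermediates appear rounded; all arithmetic runs at full precision; a single final rounding to 4 significant digits.
Convert: Total distance L = v·t = 0.01209 m/s × 7007 s = 84.71 m.
As SI base values: W = 52.72 N, H = 5.534e+09 Pa, K = 2.947e-05.
Archard volume V = K·W·L/H = 2.947e-05 · 52.72 · 84.71 / 5.534e+09 = 2.378e-11 m³.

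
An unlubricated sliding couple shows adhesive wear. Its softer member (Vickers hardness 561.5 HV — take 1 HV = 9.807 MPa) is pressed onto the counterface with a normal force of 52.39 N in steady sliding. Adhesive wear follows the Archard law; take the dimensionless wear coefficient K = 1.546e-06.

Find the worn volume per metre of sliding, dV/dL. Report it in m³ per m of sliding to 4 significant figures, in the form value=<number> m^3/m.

value=1.471e-14 m^3/m

Each operation runs at full float precision. Quoted intermediates are rounded. Rounded once at the end to 4 significant figures.
Hardness H = 561.5 HV × 9.807 MPa/HV = 5507 MPa = 5.507e+09 Pa.
Working in SI base units: W = 52.39 N, H = 5.507e+09 Pa, K = 1.546e-06.
The wear rate dV/dL = K·W/H — distance-free: 1.546e-06 · 52.39 / 5.507e+09 = 1.471e-14 m³/m.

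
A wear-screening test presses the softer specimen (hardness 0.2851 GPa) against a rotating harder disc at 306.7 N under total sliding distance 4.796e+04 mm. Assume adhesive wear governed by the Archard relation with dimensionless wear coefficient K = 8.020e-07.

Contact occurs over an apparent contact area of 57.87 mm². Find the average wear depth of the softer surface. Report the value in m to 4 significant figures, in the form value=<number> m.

The intermediates appear rounded, and all arithmetic holds full float precision. Rounded once at the end, at 4 significant digits.
Convert: The distance L = 4.796e+04 mm = 47.96 m.
Convert: Hardness H = 0.2851 GPa = 2.851e+08 Pa.
Convert: Contact area A = 57.87 mm² = 5.787e-05 m².
Expressed in SI base units: W = 306.7 N, H = 2.851e+08 Pa, K = 8.020e-07.
The Archard volume V = K·W·L/H = 8.020e-07 · 306.7 · 47.96 / 2.851e+08 = 4.138e-11 m³.
Mean depth h = V/A = 4.138e-11 / 5.787e-05 = 7.150e-07 m.

value=7.150e-07 m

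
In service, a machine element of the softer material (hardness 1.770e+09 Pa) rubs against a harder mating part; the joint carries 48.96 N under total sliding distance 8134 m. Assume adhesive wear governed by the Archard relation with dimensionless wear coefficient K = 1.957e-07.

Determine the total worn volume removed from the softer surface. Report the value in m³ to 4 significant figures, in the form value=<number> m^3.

Every step carries exact precision; quoted intermediates are rounded, and rounded once at the end, at four significant digits.
Collected in SI base units: W = 48.96 N, H = 1.770e+09 Pa, K = 1.957e-07.
Worn volume V = K·W·L/H = 1.957e-07 · 48.96 · 8134 / 1.770e+09 = 4.403e-11 m³.

value=4.403e-11 m^3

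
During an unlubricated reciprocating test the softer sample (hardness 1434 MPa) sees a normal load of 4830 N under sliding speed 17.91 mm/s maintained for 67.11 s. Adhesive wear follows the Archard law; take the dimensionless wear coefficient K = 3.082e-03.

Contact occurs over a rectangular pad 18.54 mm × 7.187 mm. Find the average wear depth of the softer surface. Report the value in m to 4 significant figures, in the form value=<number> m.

value=9.364e-05 m

The algebra maintains exact precision — intermediates appear rounded; one final rounding: four significant digits.
Sliding speed v = 17.91 mm/s = 0.01791 m/s. Sliding distance L = v·t = 0.01791 m/s × 67.11 s = 1.202 m.
Hardness H = 1434 MPa = 1.434e+09 Pa.
Pad sides 18.54 mm × 7.187 mm = 0.01854 m × 0.007187 m. Contact area A = 0.01854 m × 0.007187 m = 1.332e-04 m².
In SI base units, W = 4830 N, H = 1.434e+09 Pa, K = 3.082e-03.
Archard volume V = K·W·L/H = 3.082e-03 · 4830 · 1.202 / 1.434e+09 = 1.248e-08 m³.
Average depth h = V/A = 1.248e-08 / 1.332e-04 = 9.364e-05 m.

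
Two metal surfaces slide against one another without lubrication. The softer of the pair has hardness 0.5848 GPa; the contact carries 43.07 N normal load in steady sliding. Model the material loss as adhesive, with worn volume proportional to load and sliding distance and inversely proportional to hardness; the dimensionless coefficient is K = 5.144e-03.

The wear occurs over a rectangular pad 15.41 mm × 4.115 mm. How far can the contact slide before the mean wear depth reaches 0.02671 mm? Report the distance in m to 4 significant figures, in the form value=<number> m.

All arithmetic runs at full precision — intermediates are displayed rounded. Rounded just once to four significant digits.
Hardness H = 0.5848 GPa = 5.848e+08 Pa.
Pad sides 15.41 mm × 4.115 mm = 0.01541 m × 0.004115 m. Contact area A = 0.01541 m × 0.004115 m = 6.341e-05 m².
Depth limit h_lim = 0.02671 mm = 2.671e-05 m.
Collected in SI base units: W = 43.07 N, H = 5.848e+08 Pa, K = 5.144e-03.
At the depth limit, V_lim = h_lim·A = 2.671e-05 · 6.341e-05 = 1.694e-09 m³.
Life L = V_lim·H/(K·W) = 1.694e-09 · 5.848e+08 / (5.144e-03 · 43.07) = 4.471 m.

value=4.471 m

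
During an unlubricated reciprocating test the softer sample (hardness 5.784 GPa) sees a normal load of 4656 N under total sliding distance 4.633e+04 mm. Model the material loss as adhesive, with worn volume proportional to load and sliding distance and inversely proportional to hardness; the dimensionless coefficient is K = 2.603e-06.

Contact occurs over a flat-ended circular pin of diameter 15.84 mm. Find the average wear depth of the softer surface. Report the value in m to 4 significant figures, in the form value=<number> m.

value=4.926e-07 m

All working math carries full precision — printed values are rounded; one final rounding, at four significant digits.
Convert: The distance L = 4.633e+04 mm = 46.33 m.
Convert: Hardness H = 5.784 GPa = 5.784e+09 Pa.
Convert: Pin diameter d = 15.84 mm = 0.01584 m. Contact area A = π·d²/4 = π·(0.01584 m)²/4 = 1.971e-04 m².
In SI base units: W = 4656 N, H = 5.784e+09 Pa, K = 2.603e-06.
Archard volume V = K·W·L/H = 2.603e-06 · 4656 · 46.33 / 5.784e+09 = 9.708e-11 m³.
Depth h = V/A = 9.708e-11 / 1.971e-04 = 4.926e-07 m.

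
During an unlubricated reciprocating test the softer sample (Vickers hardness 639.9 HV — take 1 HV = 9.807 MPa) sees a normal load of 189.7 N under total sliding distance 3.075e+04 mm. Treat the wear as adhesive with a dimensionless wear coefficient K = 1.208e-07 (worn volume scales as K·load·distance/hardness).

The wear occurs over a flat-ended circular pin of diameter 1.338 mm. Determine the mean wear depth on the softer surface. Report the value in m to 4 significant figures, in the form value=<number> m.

value=7.986e-08 m

Displayed values are rounded; each operation maintains full precision. Rounded just once, at four significant digits.
Sliding distance L = 3.075e+04 mm = 30.75 m.
Hardness H = 639.9 HV × 9.807 MPa/HV = 6275 MPa = 6.275e+09 Pa.
Pin diameter d = 1.338 mm = 0.001338 m. Contact area A = π·d²/4 = π·(0.001338 m)²/4 = 1.406e-06 m².
Working in SI base units: W = 189.7 N, H = 6.275e+09 Pa, K = 1.208e-07.
Archard relation: V = K·W·L/H = 1.208e-07 · 189.7 · 30.75 / 6.275e+09 = 1.123e-13 m³.
Average depth h = V/A = 1.123e-13 / 1.406e-06 = 7.986e-08 m.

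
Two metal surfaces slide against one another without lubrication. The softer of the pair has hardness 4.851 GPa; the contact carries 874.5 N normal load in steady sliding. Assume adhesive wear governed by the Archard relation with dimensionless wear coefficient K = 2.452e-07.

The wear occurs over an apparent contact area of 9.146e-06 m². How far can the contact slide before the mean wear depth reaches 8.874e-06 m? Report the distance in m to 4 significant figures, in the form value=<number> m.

The intermediates are displayed rounded, and every step carries exact precision; a single final rounding to 4 significant figures.
Convert: Hardness H = 4.851 GPa = 4.851e+09 Pa.
Working in SI base units: W = 874.5 N, H = 4.851e+09 Pa, K = 2.452e-07.
Permissible volume V_lim = h_lim·A = 8.874e-06 · 9.146e-06 = 8.116e-11 m³.
Thus life L = V_lim·H/(K·W) = 8.116e-11 · 4.851e+09 / (2.452e-07 · 874.5) = 1836 m.

value=1836 m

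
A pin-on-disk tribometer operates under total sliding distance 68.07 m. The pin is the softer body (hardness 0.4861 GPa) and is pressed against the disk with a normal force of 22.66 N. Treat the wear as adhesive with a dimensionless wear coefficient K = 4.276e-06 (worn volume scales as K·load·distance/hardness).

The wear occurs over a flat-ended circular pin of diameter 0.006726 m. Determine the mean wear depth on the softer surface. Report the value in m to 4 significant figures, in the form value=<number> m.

value=3.819e-07 m

The intermediates appear rounded; every step keeps exact precision, and one last rounding to 4 significant figures.
Convert: Hardness H = 0.4861 GPa = 4.861e+08 Pa.
Convert: Contact area A = π·d²/4 = π·(0.006726 m)²/4 = 3.553e-05 m².
Collected in SI base units: W = 22.66 N, H = 4.861e+08 Pa, K = 4.276e-06.
Worn volume V = K·W·L/H = 4.276e-06 · 22.66 · 68.07 / 4.861e+08 = 1.357e-11 m³.
Average depth h = V/A = 1.357e-11 / 3.553e-05 = 3.819e-07 m.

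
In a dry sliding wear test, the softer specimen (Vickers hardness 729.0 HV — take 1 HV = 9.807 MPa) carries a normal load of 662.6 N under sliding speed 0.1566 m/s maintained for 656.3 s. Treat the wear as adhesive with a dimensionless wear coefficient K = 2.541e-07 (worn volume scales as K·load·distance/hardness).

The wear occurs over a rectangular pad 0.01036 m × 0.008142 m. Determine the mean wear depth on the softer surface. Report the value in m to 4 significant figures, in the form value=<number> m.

value=2.869e-08 m

Every step maintains exact precision, and printed values are rounded — one last rounding, at four significant figures.
The distance L = v·t = 0.1566 m/s × 656.3 s = 102.8 m.
Hardness H = 729.0 HV × 9.807 MPa/HV = 7149 MPa = 7.149e+09 Pa.
Contact area A = 0.01036 m × 0.008142 m = 8.435e-05 m².
Collected in SI base units: W = 662.6 N, H = 7.149e+09 Pa, K = 2.541e-07.
The Archard volume V = K·W·L/H = 2.541e-07 · 662.6 · 102.8 / 7.149e+09 = 2.420e-12 m³.
Depth h = V/A = 2.420e-12 / 8.435e-05 = 2.869e-08 m.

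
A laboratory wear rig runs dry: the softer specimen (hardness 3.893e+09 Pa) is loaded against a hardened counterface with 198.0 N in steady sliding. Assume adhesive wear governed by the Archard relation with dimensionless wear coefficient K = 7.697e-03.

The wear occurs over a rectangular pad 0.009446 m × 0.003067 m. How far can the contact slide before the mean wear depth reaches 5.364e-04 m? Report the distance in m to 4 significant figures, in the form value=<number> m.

value=39.70 m

Shown intermediates are rounded, and the computation carries exact precision; one final rounding, at 4 significant digits.
Contact area A = 0.009446 m × 0.003067 m = 2.897e-05 m².
In SI base units, W = 198.0 N, H = 3.893e+09 Pa, K = 7.697e-03.
Limit volume V_lim = h_lim·A = 5.364e-04 · 2.897e-05 = 1.554e-08 m³.
Sliding life L = V_lim·H/(K·W) = 1.554e-08 · 3.893e+09 / (7.697e-03 · 198.0) = 39.70 m.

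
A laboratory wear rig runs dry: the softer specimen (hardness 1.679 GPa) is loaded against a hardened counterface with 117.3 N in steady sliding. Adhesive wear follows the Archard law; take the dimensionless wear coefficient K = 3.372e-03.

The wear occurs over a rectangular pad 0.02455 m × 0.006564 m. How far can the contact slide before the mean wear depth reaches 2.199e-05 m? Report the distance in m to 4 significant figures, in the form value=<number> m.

value=15.04 m

Intermediates are printed rounded, and the algebra maintains full precision; one final rounding: 4 significant figures.
Hardness H = 1.679 GPa = 1.679e+09 Pa.
Contact area A = 0.02455 m × 0.006564 m = 1.611e-04 m².
SI base units throughout: W = 117.3 N, H = 1.679e+09 Pa, K = 3.372e-03.
Permissible volume V_lim = h_lim·A = 2.199e-05 · 1.611e-04 = 3.544e-09 m³.
Life L = V_lim·H/(K·W) = 3.544e-09 · 1.679e+09 / (3.372e-03 · 117.3) = 15.04 m.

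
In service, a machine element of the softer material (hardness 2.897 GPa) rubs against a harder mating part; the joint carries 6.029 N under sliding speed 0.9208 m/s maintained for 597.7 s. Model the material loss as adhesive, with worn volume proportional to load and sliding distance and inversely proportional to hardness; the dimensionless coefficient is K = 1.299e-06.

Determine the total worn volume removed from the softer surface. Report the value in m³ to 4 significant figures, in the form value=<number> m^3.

value=1.488e-12 m^3

Shown intermediates are rounded, and the computation maintains full float precision; rounded once at the end: four significant digits.
Convert: Path length L = v·t = 0.9208 m/s × 597.7 s = 550.4 m.
Convert: Hardness H = 2.897 GPa = 2.897e+09 Pa.
Collected in SI base units: W = 6.029 N, H = 2.897e+09 Pa, K = 1.299e-06.
Apply Archard: V = K·W·L/H = 1.299e-06 · 6.029 · 550.4 / 2.897e+09 = 1.488e-12 m³.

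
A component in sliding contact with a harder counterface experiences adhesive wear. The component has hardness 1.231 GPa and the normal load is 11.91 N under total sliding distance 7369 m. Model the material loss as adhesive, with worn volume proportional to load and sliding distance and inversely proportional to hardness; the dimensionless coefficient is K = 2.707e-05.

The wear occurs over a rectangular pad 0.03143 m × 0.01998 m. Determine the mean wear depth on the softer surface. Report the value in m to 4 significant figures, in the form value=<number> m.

Displayed values are rounded. All arithmetic holds full float precision. Rounded just once: four significant digits.
Hardness H = 1.231 GPa = 1.231e+09 Pa.
Contact area A = 0.03143 m × 0.01998 m = 6.280e-04 m².
Working in SI base units: W = 11.91 N, H = 1.231e+09 Pa, K = 2.707e-05.
Worn volume V = K·W·L/H = 2.707e-05 · 11.91 · 7369 / 1.231e+09 = 1.930e-09 m³.
Wear depth h = V/A = 1.930e-09 / 6.280e-04 = 3.073e-06 m.

value=3.073e-06 m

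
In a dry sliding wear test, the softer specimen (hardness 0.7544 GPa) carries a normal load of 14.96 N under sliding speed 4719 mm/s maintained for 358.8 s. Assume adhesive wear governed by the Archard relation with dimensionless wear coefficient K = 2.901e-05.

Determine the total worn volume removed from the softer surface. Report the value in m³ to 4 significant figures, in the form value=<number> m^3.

The algebra carries full precision. Quoted intermediates are rounded. Rounded just once, at 4 significant digits.
Sliding speed v = 4719 mm/s = 4.719 m/s. Distance L = v·t = 4.719 m/s × 358.8 s = 1693 m.
Hardness H = 0.7544 GPa = 7.544e+08 Pa.
Expressed in SI base units: W = 14.96 N, H = 7.544e+08 Pa, K = 2.901e-05.
Volume removed: V = K·W·L/H = 2.901e-05 · 14.96 · 1693 / 7.544e+08 = 9.740e-10 m³.

value=9.740e-10 m^3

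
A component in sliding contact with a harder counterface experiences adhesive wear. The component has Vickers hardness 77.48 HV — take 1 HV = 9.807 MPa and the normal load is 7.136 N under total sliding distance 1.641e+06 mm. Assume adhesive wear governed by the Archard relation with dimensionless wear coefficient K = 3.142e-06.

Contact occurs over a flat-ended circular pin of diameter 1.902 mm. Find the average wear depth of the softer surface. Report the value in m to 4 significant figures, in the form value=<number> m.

Intermediates are displayed rounded; the algebra maintains exact precision. Rounded just once to 4 significant digits.
Convert: Distance covered L = 1.641e+06 mm = 1641 m.
Convert: Hardness H = 77.48 HV × 9.807 MPa/HV = 759.8 MPa = 7.598e+08 Pa.
Convert: Pin diameter d = 1.902 mm = 0.001902 m. Contact area A = π·d²/4 = π·(0.001902 m)²/4 = 2.841e-06 m².
As SI base values: W = 7.136 N, H = 7.598e+08 Pa, K = 3.142e-06.
By Archard's law, V = K·W·L/H = 3.142e-06 · 7.136 · 1641 / 7.598e+08 = 4.842e-11 m³.
Average depth h = V/A = 4.842e-11 / 2.841e-06 = 1.704e-05 m.

value=1.704e-05 m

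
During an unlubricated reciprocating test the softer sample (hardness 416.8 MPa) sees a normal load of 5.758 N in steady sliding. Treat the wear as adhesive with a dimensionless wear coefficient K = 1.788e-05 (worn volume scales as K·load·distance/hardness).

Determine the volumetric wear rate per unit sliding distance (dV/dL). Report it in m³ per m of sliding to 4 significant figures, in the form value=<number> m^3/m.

Intermediates are printed rounded — each operation maintains full float precision. Rounded just once to four significant figures.
Convert: Hardness H = 416.8 MPa = 4.168e+08 Pa.
Working in SI base units: W = 5.758 N, H = 4.168e+08 Pa, K = 1.788e-05.
Sliding wear rate dV/dL = K·W/H (no L dependence): 1.788e-05 · 5.758 / 4.168e+08 = 2.470e-13 m³/m.

value=2.470e-13 m^3/m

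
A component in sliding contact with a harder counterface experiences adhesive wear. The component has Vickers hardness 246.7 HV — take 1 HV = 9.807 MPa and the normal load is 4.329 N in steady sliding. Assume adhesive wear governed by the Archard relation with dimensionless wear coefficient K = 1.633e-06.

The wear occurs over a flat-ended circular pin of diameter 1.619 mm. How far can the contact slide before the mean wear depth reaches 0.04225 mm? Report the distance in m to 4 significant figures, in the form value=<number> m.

The algebra carries exact precision. Intermediates are displayed rounded — rounded once at the end: 4 significant figures.
Hardness H = 246.7 HV × 9.807 MPa/HV = 2419 MPa = 2.419e+09 Pa.
Pin diameter d = 1.619 mm = 0.001619 m. Contact area A = π·d²/4 = π·(0.001619 m)²/4 = 2.059e-06 m².
Depth limit h_lim = 0.04225 mm = 4.225e-05 m.
Expressed in SI base units: W = 4.329 N, H = 2.419e+09 Pa, K = 1.633e-06.
At the depth limit, V_lim = h_lim·A = 4.225e-05 · 2.059e-06 = 8.698e-11 m³.
So the life L = V_lim·H/(K·W) = 8.698e-11 · 2.419e+09 / (1.633e-06 · 4.329) = 2.977e+04 m.

value=2.977e+04 m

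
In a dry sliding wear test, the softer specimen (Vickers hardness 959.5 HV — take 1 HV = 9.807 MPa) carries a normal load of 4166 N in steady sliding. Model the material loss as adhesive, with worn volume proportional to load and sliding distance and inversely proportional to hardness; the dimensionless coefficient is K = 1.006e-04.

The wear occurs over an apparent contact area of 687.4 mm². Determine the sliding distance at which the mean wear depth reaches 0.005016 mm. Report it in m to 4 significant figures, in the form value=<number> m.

value=77.42 m

The intermediates are shown rounded, and every step keeps full float precision. Rounded just once: 4 significant figures.
Hardness H = 959.5 HV × 9.807 MPa/HV = 9410 MPa = 9.410e+09 Pa.
Contact area A = 687.4 mm² = 6.874e-04 m².
Depth limit h_lim = 0.005016 mm = 5.016e-06 m.
Collected in SI base units: W = 4166 N, H = 9.410e+09 Pa, K = 1.006e-04.
Wearable volume V_lim = h_lim·A = 5.016e-06 · 6.874e-04 = 3.448e-09 m³.
So the life L = V_lim·H/(K·W) = 3.448e-09 · 9.410e+09 / (1.006e-04 · 4166) = 77.42 m.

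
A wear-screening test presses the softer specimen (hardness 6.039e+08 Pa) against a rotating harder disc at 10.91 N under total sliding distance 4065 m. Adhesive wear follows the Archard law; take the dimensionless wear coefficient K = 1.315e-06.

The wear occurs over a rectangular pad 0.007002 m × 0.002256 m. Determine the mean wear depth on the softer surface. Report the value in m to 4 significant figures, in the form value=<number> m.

value=6.113e-06 m

The computation keeps full float precision. Intermediates are shown rounded. Rounded just once: four significant figures.
Convert: Contact area A = 0.007002 m × 0.002256 m = 1.580e-05 m².
Restated in SI base units: W = 10.91 N, H = 6.039e+08 Pa, K = 1.315e-06.
Wear volume V = K·W·L/H = 1.315e-06 · 10.91 · 4065 / 6.039e+08 = 9.657e-11 m³.
Depth h = V/A = 9.657e-11 / 1.580e-05 = 6.113e-06 m.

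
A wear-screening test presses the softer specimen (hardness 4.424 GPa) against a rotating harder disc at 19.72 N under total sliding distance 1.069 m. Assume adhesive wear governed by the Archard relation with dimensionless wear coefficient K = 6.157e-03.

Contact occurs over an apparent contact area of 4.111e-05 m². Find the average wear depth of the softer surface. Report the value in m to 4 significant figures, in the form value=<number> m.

Printed values are rounded. Every step maintains exact precision — a lone final rounding: four significant figures.
Convert: Hardness H = 4.424 GPa = 4.424e+09 Pa.
In SI base units: W = 19.72 N, H = 4.424e+09 Pa, K = 6.157e-03.
Archard relation: V = K·W·L/H = 6.157e-03 · 19.72 · 1.069 / 4.424e+09 = 2.934e-11 m³.
Wear depth h = V/A = 2.934e-11 / 4.111e-05 = 7.137e-07 m.

value=7.137e-07 m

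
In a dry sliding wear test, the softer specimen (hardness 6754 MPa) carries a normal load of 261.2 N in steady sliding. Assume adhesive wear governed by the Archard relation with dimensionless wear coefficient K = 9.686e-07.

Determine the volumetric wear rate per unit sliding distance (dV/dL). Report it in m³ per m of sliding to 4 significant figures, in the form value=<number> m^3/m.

value=3.746e-14 m^3/m

Intermediates are printed rounded — the computation maintains exact precision — rounded just once to four significant figures.
Convert: Hardness H = 6754 MPa = 6.754e+09 Pa.
SI base units throughout: W = 261.2 N, H = 6.754e+09 Pa, K = 9.686e-07.
Rate of wear dV/dL = K·W/H, per unit distance: 9.686e-07 · 261.2 / 6.754e+09 = 3.746e-14 m³/m.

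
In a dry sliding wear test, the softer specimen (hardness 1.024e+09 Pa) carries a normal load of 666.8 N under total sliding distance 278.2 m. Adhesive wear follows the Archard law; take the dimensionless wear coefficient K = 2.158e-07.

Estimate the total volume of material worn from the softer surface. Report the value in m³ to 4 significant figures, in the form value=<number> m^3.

The computation keeps full precision — displayed values are rounded — one last rounding to 4 significant digits.
In SI base units: W = 666.8 N, H = 1.024e+09 Pa, K = 2.158e-07.
Worn volume V = K·W·L/H = 2.158e-07 · 666.8 · 278.2 / 1.024e+09 = 3.909e-11 m³.

value=3.909e-11 m^3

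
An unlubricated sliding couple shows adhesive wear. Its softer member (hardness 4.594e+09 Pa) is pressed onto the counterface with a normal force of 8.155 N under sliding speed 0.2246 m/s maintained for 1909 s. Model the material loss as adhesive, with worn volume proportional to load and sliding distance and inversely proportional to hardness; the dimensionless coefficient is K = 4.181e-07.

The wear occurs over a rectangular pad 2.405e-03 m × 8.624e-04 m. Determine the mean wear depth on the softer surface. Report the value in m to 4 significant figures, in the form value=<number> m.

value=1.534e-07 m

Every step carries exact precision — intermediate values appear rounded; rounded once at the end: four significant figures.
Convert: The distance L = v·t = 0.2246 m/s × 1909 s = 428.8 m.
Convert: Contact area A = 2.405e-03 m × 8.624e-04 m = 2.074e-06 m².
Working in SI base units: W = 8.155 N, H = 4.594e+09 Pa, K = 4.181e-07.
Wear volume V = K·W·L/H = 4.181e-07 · 8.155 · 428.8 / 4.594e+09 = 3.182e-13 m³.
Average depth h = V/A = 3.182e-13 / 2.074e-06 = 1.534e-07 m.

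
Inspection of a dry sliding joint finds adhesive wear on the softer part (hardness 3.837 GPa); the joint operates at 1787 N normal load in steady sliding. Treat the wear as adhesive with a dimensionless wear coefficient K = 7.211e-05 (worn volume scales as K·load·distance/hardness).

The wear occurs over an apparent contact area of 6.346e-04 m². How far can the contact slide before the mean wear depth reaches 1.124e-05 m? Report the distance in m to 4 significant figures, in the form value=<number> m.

The computation holds full precision. Intermediate values are displayed rounded. Rounded once at the end: 4 significant digits.
Hardness H = 3.837 GPa = 3.837e+09 Pa.
In SI base units: W = 1787 N, H = 3.837e+09 Pa, K = 7.211e-05.
At the depth limit, V_lim = h_lim·A = 1.124e-05 · 6.346e-04 = 7.133e-09 m³.
Thus life L = V_lim·H/(K·W) = 7.133e-09 · 3.837e+09 / (7.211e-05 · 1787) = 212.4 m.

value=212.4 m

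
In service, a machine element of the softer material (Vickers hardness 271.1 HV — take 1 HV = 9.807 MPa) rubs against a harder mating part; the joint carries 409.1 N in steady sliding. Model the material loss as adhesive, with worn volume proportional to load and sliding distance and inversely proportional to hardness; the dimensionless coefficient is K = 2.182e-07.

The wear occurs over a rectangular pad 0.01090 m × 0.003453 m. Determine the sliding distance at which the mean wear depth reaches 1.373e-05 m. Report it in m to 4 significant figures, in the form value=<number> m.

Intermediates are printed rounded; all working math keeps full precision — one last rounding to 4 significant digits.
Hardness H = 271.1 HV × 9.807 MPa/HV = 2659 MPa = 2.659e+09 Pa.
Contact area A = 0.01090 m × 0.003453 m = 3.764e-05 m².
In SI base units: W = 409.1 N, H = 2.659e+09 Pa, K = 2.182e-07.
Allowed volume V_lim = h_lim·A = 1.373e-05 · 3.764e-05 = 5.168e-10 m³.
So the life L = V_lim·H/(K·W) = 5.168e-10 · 2.659e+09 / (2.182e-07 · 409.1) = 1.539e+04 m.

value=1.539e+04 m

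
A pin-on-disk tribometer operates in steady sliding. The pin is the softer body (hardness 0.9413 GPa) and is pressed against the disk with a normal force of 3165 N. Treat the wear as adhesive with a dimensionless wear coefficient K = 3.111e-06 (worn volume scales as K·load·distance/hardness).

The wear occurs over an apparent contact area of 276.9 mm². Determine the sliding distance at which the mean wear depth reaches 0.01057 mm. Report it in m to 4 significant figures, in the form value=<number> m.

value=279.8 m

The intermediates are shown rounded, and every step holds exact precision; one last rounding: four significant figures.
Hardness H = 0.9413 GPa = 9.413e+08 Pa.
Contact area A = 276.9 mm² = 2.769e-04 m².
Depth limit h_lim = 0.01057 mm = 1.057e-05 m.
In SI base units, W = 3165 N, H = 9.413e+08 Pa, K = 3.111e-06.
Allowed volume V_lim = h_lim·A = 1.057e-05 · 2.769e-04 = 2.927e-09 m³.
So the life L = V_lim·H/(K·W) = 2.927e-09 · 9.413e+08 / (3.111e-06 · 3165) = 279.8 m.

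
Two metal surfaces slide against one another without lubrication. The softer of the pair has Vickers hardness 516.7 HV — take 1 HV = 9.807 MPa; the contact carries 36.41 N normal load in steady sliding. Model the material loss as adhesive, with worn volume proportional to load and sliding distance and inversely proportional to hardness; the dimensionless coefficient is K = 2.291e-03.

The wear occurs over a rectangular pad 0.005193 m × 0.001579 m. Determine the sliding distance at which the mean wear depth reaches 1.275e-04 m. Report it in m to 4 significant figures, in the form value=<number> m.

value=63.51 m

Quoted intermediates are rounded. The computation holds full precision. Rounded once at the end: four significant figures.
Convert: Hardness H = 516.7 HV × 9.807 MPa/HV = 5067 MPa = 5.067e+09 Pa.
Convert: Contact area A = 0.005193 m × 0.001579 m = 8.200e-06 m².
SI base units throughout: W = 36.41 N, H = 5.067e+09 Pa, K = 2.291e-03.
Permissible volume V_lim = h_lim·A = 1.275e-04 · 8.200e-06 = 1.045e-09 m³.
So the life L = V_lim·H/(K·W) = 1.045e-09 · 5.067e+09 / (2.291e-03 · 36.41) = 63.51 m.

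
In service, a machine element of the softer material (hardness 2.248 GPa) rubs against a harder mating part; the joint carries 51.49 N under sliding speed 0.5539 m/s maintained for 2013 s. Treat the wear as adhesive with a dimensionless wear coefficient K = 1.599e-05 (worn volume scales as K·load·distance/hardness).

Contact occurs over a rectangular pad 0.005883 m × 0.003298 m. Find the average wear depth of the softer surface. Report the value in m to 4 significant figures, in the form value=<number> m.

value=2.105e-05 m

Intermediate values appear rounded. All arithmetic maintains full float precision. Rounded just once, at 4 significant digits.
Total distance L = v·t = 0.5539 m/s × 2013 s = 1115 m.
Hardness H = 2.248 GPa = 2.248e+09 Pa.
Contact area A = 0.005883 m × 0.003298 m = 1.940e-05 m².
In SI base units, W = 51.49 N, H = 2.248e+09 Pa, K = 1.599e-05.
Apply Archard: V = K·W·L/H = 1.599e-05 · 51.49 · 1115 / 2.248e+09 = 4.084e-10 m³.
Depth of wear h = V/A = 4.084e-10 / 1.940e-05 = 2.105e-05 m.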